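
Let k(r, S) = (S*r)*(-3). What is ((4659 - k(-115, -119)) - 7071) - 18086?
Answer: 20557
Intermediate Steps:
k(r, S) = -3*S*r
((4659 - k(-115, -119)) - 7071) - 18086 = ((4659 - (-3)*(-119)*(-115)) - 7071) - 18086 = ((4659 - 1*(-41055)) - 7071) - 18086 = ((4659 + 41055) - 7071) - 18086 = (45714 - 7071) - 18086 = 38643 - 18086 = 20557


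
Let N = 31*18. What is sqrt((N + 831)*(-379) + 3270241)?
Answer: sqrt(2743810) ≈ 1656.4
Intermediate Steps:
N = 558
sqrt((N + 831)*(-379) + 3270241) = sqrt((558 + 831)*(-379) + 3270241) = sqrt(1389*(-379) + 3270241) = sqrt(-526431 + 3270241) = sqrt(2743810)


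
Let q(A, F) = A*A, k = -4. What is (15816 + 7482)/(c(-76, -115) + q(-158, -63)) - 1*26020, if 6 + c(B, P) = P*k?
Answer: -330676531/12709 ≈ -26019.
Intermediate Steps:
c(B, P) = -6 - 4*P (c(B, P) = -6 + P*(-4) = -6 - 4*P)
q(A, F) = A²
(15816 + 7482)/(c(-76, -115) + q(-158, -63)) - 1*26020 = (15816 + 7482)/((-6 - 4*(-115)) + (-158)²) - 1*26020 = 23298/((-6 + 460) + 24964) - 26020 = 23298/(454 + 24964) - 26020 = 23298/25418 - 26020 = 23298*(1/25418) - 26020 = 11649/12709 - 26020 = -330676531/12709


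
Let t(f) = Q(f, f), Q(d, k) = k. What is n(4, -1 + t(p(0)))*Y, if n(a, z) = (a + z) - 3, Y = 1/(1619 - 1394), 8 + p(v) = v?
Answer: -8/225 ≈ -0.035556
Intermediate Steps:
p(v) = -8 + v
t(f) = f
Y = 1/225 ≈ 0.0044444
n(a, z) = -3 + a + z
n(4, -1 + t(p(0)))*Y = (-3 + 4 + (-1 + (-8 + 0)))*(1/225) = (-3 + 4 + (-1 - 8))*(1/225) = (-3 + 4 - 9)*(1/225) = -8*1/225 = -8/225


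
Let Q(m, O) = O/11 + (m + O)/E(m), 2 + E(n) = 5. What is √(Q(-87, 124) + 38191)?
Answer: √41615706/33 ≈ 195.49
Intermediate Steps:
E(n) = 3 (E(n) = -2 + 5 = 3)
Q(m, O) = m/3 + 14*O/33 (Q(m, O) = O/11 + (m + O)/3 = O*(1/11) + (O + m)*(⅓) = O/11 + (O/3 + m/3) = m/3 + 14*O/33)
√(Q(-87, 124) + 38191) = √(((⅓)*(-87) + (14/33)*124) + 38191) = √((-29 + 1736/33) + 38191) = √(779/33 + 38191) = √(1261082/33) = √41615706/33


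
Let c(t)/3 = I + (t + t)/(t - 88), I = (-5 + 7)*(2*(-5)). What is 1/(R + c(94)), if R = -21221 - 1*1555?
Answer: -1/22742 ≈ -4.3972e-5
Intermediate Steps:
I = -20 (I = 2*(-10) = -20)
c(t) = -60 + 6*t/(-88 + t) (c(t) = 3*(-20 + (t + t)/(t - 88)) = 3*(-20 + (2*t)/(-88 + t)) = 3*(-20 + 2*t/(-88 + t)) = -60 + 6*t/(-88 + t))
R = -22776 (R = -21221 - 1555 = -22776)
1/(R + c(94)) = 1/(-22776 + 6*(880 - 9*94)/(-88 + 94)) = 1/(-22776 + 6*(880 - 846)/6) = 1/(-22776 + 6*(1/6)*34) = 1/(-22776 + 34) = 1/(-22742) = -1/22742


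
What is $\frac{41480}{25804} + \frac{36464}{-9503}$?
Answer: $- \frac{3178678}{1425671} \approx -2.2296$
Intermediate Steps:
$\frac{41480}{25804} + \frac{36464}{-9503} = 41480 \cdot \frac{1}{25804} + 36464 \left(- \frac{1}{9503}\right) = \frac{10370}{6451} - \frac{848}{221} = - \frac{3178678}{1425671}$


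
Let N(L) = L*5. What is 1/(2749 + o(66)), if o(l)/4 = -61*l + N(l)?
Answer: -1/12035 ≈ -8.3091e-5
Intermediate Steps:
N(L) = 5*L
o(l) = -224*l (o(l) = 4*(-61*l + 5*l) = 4*(-56*l) = -224*l)
1/(2749 + o(66)) = 1/(2749 - 224*66) = 1/(2749 - 14784) = 1/(-12035) = -1/12035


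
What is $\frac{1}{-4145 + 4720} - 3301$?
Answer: $- \frac{1898074}{575} \approx -3301.0$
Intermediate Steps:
$\frac{1}{-4145 + 4720} - 3301 = \frac{1}{575} - 3301 = - \frac{1898074}{575}$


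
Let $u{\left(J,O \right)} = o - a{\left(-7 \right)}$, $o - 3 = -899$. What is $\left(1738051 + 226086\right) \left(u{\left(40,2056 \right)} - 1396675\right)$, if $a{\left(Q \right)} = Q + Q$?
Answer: $-2744993413309$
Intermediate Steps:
$o = -896$ ($o = 3 - 899 = -896$)
$a{\left(Q \right)} = 2 Q$
$u{\left(J,O \right)} = -882$ ($u{\left(J,O \right)} = -896 - 2 \left(-7\right) = -896 - -14 = -896 + 14 = -882$)
$\left(1738051 + 226086\right) \left(u{\left(40,2056 \right)} - 1396675\right) = \left(1738051 + 226086\right) \left(-882 - 1396675\right) = 1964137 \left(-1397557\right) = -2744993413309$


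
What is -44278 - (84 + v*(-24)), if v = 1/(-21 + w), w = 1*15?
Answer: -44366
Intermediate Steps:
w = 15
v = -1/6 (v = 1/(-21 + 15) = 1/(-6) = -1/6 ≈ -0.16667)
-44278 - (84 + v*(-24)) = -44278 - (84 - 1/6*(-24)) = -44278 - (84 + 4) = -44278 - 1*88 = -44278 - 88 = -44366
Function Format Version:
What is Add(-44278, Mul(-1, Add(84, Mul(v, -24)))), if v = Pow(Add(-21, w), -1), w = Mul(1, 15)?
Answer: -44366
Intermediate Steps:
w = 15
v = Rational(-1, 6) (v = Pow(Add(-21, 15), -1) = Pow(-6, -1) = Rational(-1, 6) ≈ -0.16667)
Add(-44278, Mul(-1, Add(84, Mul(v, -24)))) = Add(-44278, Mul(-1, Add(84, Mul(Rational(-1, 6), -24)))) = Add(-44278, Mul(-1, Add(84, 4))) = Add(-44278, Mul(-1, 88)) = Add(-44278, -88) = -44366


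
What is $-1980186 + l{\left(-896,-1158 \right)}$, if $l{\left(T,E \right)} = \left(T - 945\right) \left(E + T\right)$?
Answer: $1801228$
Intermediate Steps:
$l{\left(T,E \right)} = \left(-945 + T\right) \left(E + T\right)$
$-1980186 + l{\left(-896,-1158 \right)} = -1980186 - \left(-2978598 - 802816\right) = -1980186 + \left(802816 + 1094310 + 846720 + 1037568\right) = -1980186 + 3781414 = 1801228$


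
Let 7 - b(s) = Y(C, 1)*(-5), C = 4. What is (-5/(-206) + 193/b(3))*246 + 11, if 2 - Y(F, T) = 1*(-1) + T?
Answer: 4919950/1751 ≈ 2809.8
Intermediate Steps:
Y(F, T) = 3 - T (Y(F, T) = 2 - (1*(-1) + T) = 2 - (-1 + T) = 2 + (1 - T) = 3 - T)
b(s) = 17 (b(s) = 7 - (3 - 1*1)*(-5) = 7 - (3 - 1)*(-5) = 7 - 2*(-5) = 7 - 1*(-10) = 7 + 10 = 17)
(-5/(-206) + 193/b(3))*246 + 11 = (-5/(-206) + 193/17)*246 + 11 = (-5*(-1/206) + 193*(1/17))*246 + 11 = (5/206 + 193/17)*246 + 11 = (39843/3502)*246 + 11 = 4900689/1751 + 11 = 4919950/1751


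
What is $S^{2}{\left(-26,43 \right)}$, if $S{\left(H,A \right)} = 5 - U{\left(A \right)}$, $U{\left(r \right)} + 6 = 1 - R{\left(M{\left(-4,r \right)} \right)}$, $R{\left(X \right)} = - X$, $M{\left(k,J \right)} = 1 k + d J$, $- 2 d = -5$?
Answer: $\frac{34969}{4} \approx 8742.3$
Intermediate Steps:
$d = \frac{5}{2}$ ($d = \left(- \frac{1}{2}\right) \left(-5\right) = \frac{5}{2} \approx 2.5$)
$M{\left(k,J \right)} = k + \frac{5 J}{2}$ ($M{\left(k,J \right)} = 1 k + \frac{5 J}{2} = k + \frac{5 J}{2}$)
$U{\left(r \right)} = -9 + \frac{5 r}{2}$ ($U{\left(r \right)} = -6 - \left(-1 - \left(-4 + \frac{5 r}{2}\right)\right) = -6 - \left(3 - \frac{5 r}{2}\right) = -6 + \left(1 + \left(-4 + \frac{5 r}{2}\right)\right) = -6 + \left(-3 + \frac{5 r}{2}\right) = -9 + \frac{5 r}{2}$)
$S{\left(H,A \right)} = 14 - \frac{5 A}{2}$ ($S{\left(H,A \right)} = 5 - \left(-9 + \frac{5 A}{2}\right) = 14 - \frac{5 A}{2}$)
$S^{2}{\left(-26,43 \right)} = \left(14 - \frac{215}{2}\right)^{2} = \left(- \frac{187}{2}\right)^{2} = \frac{34969}{4}$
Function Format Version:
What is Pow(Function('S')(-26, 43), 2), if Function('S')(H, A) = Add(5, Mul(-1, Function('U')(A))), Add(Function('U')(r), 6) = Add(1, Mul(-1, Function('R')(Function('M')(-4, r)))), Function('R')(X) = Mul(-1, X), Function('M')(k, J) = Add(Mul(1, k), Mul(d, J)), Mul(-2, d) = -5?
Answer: Rational(34969, 4) ≈ 8742.3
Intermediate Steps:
d = Rational(5, 2) (d = Mul(Rational(-1, 2), -5) = Rational(5, 2) ≈ 2.5000)
Function('M')(k, J) = Add(k, Mul(Rational(5, 2), J)) (Function('M')(k, J) = Add(Mul(1, k), Mul(Rational(5, 2), J)) = Add(k, Mul(Rational(5, 2), J)))
Function('U')(r) = Add(-9, Mul(Rational(5, 2), r)) (Function('U')(r) = Add(-6, Add(1, Mul(-1, Mul(-1, Add(-4, Mul(Rational(5, 2), r)))))) = Add(-6, Add(1, Mul(-1, Add(4, Mul(Rational(-5, 2), r))))) = Add(-6, Add(1, Add(-4, Mul(Rational(5, 2), r)))) = Add(-6, Add(-3, Mul(Rational(5, 2), r))) = Add(-9, Mul(Rational(5, 2), r)))
Function('S')(H, A) = Add(14, Mul(Rational(-5, 2), A)) (Function('S')(H, A) = Add(5, Mul(-1, Add(-9, Mul(Rational(5, 2), A)))) = Add(5, Add(9, Mul(Rational(-5, 2), A))) = Add(14, Mul(Rational(-5, 2), A)))
Pow(Function('S')(-26, 43), 2) = Pow(Add(14, Mul(Rational(-5, 2), 43)), 2) = Pow(Add(14, Rational(-215, 2)), 2) = Pow(Rational(-187, 2), 2) = Rational(34969, 4)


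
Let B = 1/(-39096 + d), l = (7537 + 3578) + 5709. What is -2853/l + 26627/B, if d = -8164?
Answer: -7057062449111/5608 ≈ -1.2584e+9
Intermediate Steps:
l = 16824 (l = 11115 + 5709 = 16824)
B = -1/47260 (B = 1/(-39096 - 8164) = 1/(-47260) = -1/47260 ≈ -2.1160e-5)
-2853/l + 26627/B = -2853/16824 + 26627/(-1/47260) = -2853*1/16824 + 26627*(-47260) = -951/5608 - 1258392020 = -7057062449111/5608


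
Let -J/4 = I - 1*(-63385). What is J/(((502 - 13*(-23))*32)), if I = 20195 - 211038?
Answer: 7081/356 ≈ 19.890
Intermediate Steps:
I = -190843
J = 509832 (J = -4*(-190843 - 1*(-63385)) = -4*(-190843 + 63385) = -4*(-127458) = 509832)
J/(((502 - 13*(-23))*32)) = 509832/(((502 - 13*(-23))*32)) = 509832/(((502 + 299)*32)) = 509832/((801*32)) = 509832/25632 = 509832*(1/25632) = 7081/356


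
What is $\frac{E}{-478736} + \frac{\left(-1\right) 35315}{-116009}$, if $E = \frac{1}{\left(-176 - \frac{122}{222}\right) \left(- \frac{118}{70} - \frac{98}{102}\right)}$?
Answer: $\frac{1565145700610496305}{5141469354343518272} \approx 0.30442$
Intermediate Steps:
$E = \frac{198135}{92576228}$ ($E = \frac{1}{\left(-176 - \frac{61}{111}\right) \left(\left(-118\right) \frac{1}{70} - \frac{49}{51}\right)} = \frac{1}{\left(-176 - \frac{61}{111}\right) \left(- \frac{59}{35} - \frac{49}{51}\right)} = \frac{1}{\left(- \frac{19597}{111}\right) \left(- \frac{4724}{1785}\right)} = \frac{1}{\frac{92576228}{198135}} = \frac{198135}{92576228} \approx 0.0021402$)
$\frac{E}{-478736} + \frac{\left(-1\right) 35315}{-116009} = \frac{198135}{92576228 \left(-478736\right)} + \frac{\left(-1\right) 35315}{-116009} = \frac{198135}{92576228} \left(- \frac{1}{478736}\right) - - \frac{35315}{116009} = - \frac{198135}{44319573087808} + \frac{35315}{116009} = \frac{1565145700610496305}{5141469354343518272}$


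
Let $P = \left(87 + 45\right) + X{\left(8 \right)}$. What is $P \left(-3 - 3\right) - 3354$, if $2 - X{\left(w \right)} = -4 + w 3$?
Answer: $-4038$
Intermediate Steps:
$X{\left(w \right)} = 6 - 3 w$ ($X{\left(w \right)} = 2 - \left(-4 + w 3\right) = 2 - \left(-4 + 3 w\right) = 6 - 3 w$)
$P = 114$ ($P = \left(87 + 45\right) + \left(6 - 24\right) = 132 + \left(6 - 24\right) = 132 - 18 = 114$)
$P \left(-3 - 3\right) - 3354 = 114 \left(-3 - 3\right) - 3354 = 114 \left(-6\right) - 3354 = -684 - 3354 = -4038$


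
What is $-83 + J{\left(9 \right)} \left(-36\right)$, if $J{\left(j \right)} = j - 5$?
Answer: $-227$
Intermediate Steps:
$J{\left(j \right)} = -5 + j$ ($J{\left(j \right)} = j - 5 = -5 + j$)
$-83 + J{\left(9 \right)} \left(-36\right) = -83 + \left(-5 + 9\right) \left(-36\right) = -83 + 4 \left(-36\right) = -83 - 144 = -227$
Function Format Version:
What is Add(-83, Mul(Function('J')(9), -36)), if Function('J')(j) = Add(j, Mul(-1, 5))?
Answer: -227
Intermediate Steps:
Function('J')(j) = Add(-5, j) (Function('J')(j) = Add(j, -5) = Add(-5, j))
Add(-83, Mul(Function('J')(9), -36)) = Add(-83, Mul(Add(-5, 9), -36)) = Add(-83, Mul(4, -36)) = Add(-83, -144) = -227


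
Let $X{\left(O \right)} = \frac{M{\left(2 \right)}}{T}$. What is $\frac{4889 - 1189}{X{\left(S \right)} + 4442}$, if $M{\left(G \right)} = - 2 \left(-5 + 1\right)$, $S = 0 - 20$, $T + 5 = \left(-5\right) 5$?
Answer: $\frac{27750}{33313} \approx 0.83301$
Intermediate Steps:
$T = -30$ ($T = -5 - 25 = -30$)
$S = -20$ ($S = 0 - 20 = -20$)
$M{\left(G \right)} = 8$ ($M{\left(G \right)} = \left(-2\right) \left(-4\right) = 8$)
$X{\left(O \right)} = - \frac{4}{15}$ ($X{\left(O \right)} = \frac{8}{-30} = 8 \left(- \frac{1}{30}\right) = - \frac{4}{15}$)
$\frac{4889 - 1189}{X{\left(S \right)} + 4442} = \frac{4889 - 1189}{- \frac{4}{15} + 4442} = \frac{3700}{\frac{66626}{15}} = 3700 \cdot \frac{15}{66626} = \frac{27750}{33313}$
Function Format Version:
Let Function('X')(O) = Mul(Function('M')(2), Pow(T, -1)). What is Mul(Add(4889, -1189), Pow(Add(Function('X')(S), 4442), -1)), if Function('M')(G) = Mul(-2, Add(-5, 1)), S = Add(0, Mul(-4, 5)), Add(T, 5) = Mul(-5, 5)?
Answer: Rational(27750, 33313) ≈ 0.83301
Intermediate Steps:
T = -30 (T = Add(-5, Mul(-5, 5)) = Add(-5, -25) = -30)
S = -20 (S = Add(0, -20) = -20)
Function('M')(G) = 8 (Function('M')(G) = Mul(-2, -4) = 8)
Function('X')(O) = Rational(-4, 15) (Function('X')(O) = Mul(8, Pow(-30, -1)) = Mul(8, Rational(-1, 30)) = Rational(-4, 15))
Mul(Add(4889, -1189), Pow(Add(Function('X')(S), 4442), -1)) = Mul(Add(4889, -1189), Pow(Add(Rational(-4, 15), 4442), -1)) = Mul(3700, Pow(Rational(66626, 15), -1)) = Mul(3700, Rational(15, 66626)) = Rational(27750, 33313)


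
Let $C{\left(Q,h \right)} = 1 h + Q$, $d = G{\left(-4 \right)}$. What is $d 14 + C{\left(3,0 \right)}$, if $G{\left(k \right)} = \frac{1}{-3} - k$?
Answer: $\frac{163}{3} \approx 54.333$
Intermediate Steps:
$G{\left(k \right)} = - \frac{1}{3} - k$
$d = \frac{11}{3}$ ($d = - \frac{1}{3} - -4 = - \frac{1}{3} + 4 = \frac{11}{3} \approx 3.6667$)
$C{\left(Q,h \right)} = Q + h$ ($C{\left(Q,h \right)} = h + Q = Q + h$)
$d 14 + C{\left(3,0 \right)} = \frac{11}{3} \cdot 14 + \left(3 + 0\right) = \frac{154}{3} + 3 = \frac{163}{3}$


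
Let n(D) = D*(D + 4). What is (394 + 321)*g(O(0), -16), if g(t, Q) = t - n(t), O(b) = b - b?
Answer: 0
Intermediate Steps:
O(b) = 0
n(D) = D*(4 + D)
g(t, Q) = t - t*(4 + t)
(394 + 321)*g(O(0), -16) = (394 + 321)*(0*(-3 - 1*0)) = 715*(0*(-3 + 0)) = 715*(0*(-3)) = 715*0 = 0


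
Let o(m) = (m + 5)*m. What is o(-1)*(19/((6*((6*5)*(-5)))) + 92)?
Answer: -82781/225 ≈ -367.92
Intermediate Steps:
o(m) = m*(5 + m) (o(m) = (5 + m)*m = m*(5 + m))
o(-1)*(19/((6*((6*5)*(-5)))) + 92) = (-(5 - 1))*(19/((6*((6*5)*(-5)))) + 92) = (-1*4)*(19/((6*(30*(-5)))) + 92) = -4*(19/((6*(-150))) + 92) = -4*(19/(-900) + 92) = -4*(19*(-1/900) + 92) = -4*(-19/900 + 92) = -4*82781/900 = -82781/225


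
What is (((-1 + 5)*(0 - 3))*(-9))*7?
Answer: 756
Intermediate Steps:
(((-1 + 5)*(0 - 3))*(-9))*7 = ((4*(-3))*(-9))*7 = -12*(-9)*7 = 108*7 = 756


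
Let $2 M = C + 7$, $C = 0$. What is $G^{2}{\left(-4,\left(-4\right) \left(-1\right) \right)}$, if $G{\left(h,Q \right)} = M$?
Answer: $\frac{49}{4} \approx 12.25$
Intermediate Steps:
$M = \frac{7}{2}$ ($M = \frac{0 + 7}{2} = \frac{1}{2} \cdot 7 = \frac{7}{2} \approx 3.5$)
$G{\left(h,Q \right)} = \frac{7}{2}$
$G^{2}{\left(-4,\left(-4\right) \left(-1\right) \right)} = \left(\frac{7}{2}\right)^{2} = \frac{49}{4}$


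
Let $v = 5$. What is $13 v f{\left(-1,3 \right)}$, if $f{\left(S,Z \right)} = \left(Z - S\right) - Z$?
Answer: $65$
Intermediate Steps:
$f{\left(S,Z \right)} = - S$
$13 v f{\left(-1,3 \right)} = 13 \cdot 5 \left(\left(-1\right) \left(-1\right)\right) = 65 \cdot 1 = 65$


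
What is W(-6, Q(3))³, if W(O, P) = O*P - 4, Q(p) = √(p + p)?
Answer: -2656 - 1584*√6 ≈ -6536.0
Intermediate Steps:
Q(p) = √2*√p (Q(p) = √(2*p) = √2*√p)
W(O, P) = -4 + O*P
W(-6, Q(3))³ = (-4 - 6*√2*√3)³ = (-4 - 6*√6)³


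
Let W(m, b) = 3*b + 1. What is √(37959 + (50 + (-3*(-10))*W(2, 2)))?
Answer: √38219 ≈ 195.50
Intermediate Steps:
W(m, b) = 1 + 3*b
√(37959 + (50 + (-3*(-10))*W(2, 2))) = √(37959 + (50 + (-3*(-10))*(1 + 3*2))) = √(37959 + (50 + 30*(1 + 6))) = √(37959 + (50 + 30*7)) = √(37959 + (50 + 210)) = √(37959 + 260) = √38219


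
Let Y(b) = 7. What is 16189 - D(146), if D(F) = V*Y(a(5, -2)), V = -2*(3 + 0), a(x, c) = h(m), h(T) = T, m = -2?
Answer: 16231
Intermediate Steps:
a(x, c) = -2
V = -6 (V = -2*3 = -6)
D(F) = -42 (D(F) = -6*7 = -42)
16189 - D(146) = 16189 - 1*(-42) = 16189 + 42 = 16231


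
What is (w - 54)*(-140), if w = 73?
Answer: -2660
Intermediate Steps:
(w - 54)*(-140) = (73 - 54)*(-140) = 19*(-140) = -2660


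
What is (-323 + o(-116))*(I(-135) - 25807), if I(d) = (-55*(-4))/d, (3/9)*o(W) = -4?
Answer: 233439055/27 ≈ 8.6459e+6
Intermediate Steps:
o(W) = -12 (o(W) = 3*(-4) = -12)
I(d) = 220/d
(-323 + o(-116))*(I(-135) - 25807) = (-323 - 12)*(220/(-135) - 25807) = -335*(220*(-1/135) - 25807) = -335*(-44/27 - 25807) = -335*(-696833/27) = 233439055/27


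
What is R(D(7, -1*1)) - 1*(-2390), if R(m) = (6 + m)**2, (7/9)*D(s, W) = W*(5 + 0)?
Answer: 117119/49 ≈ 2390.2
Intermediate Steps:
D(s, W) = 45*W/7 (D(s, W) = 9*(W*(5 + 0))/7 = 9*(W*5)/7 = 9*(5*W)/7 = 45*W/7)
R(D(7, -1*1)) - 1*(-2390) = (6 + 45*(-1*1)/7)**2 - 1*(-2390) = (6 + (45/7)*(-1))**2 + 2390 = (6 - 45/7)**2 + 2390 = (-3/7)**2 + 2390 = 9/49 + 2390 = 117119/49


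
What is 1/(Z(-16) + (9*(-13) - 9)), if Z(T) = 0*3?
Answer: -1/126 ≈ -0.0079365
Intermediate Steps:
Z(T) = 0
1/(Z(-16) + (9*(-13) - 9)) = 1/(0 + (9*(-13) - 9)) = 1/(0 + (-117 - 9)) = 1/(0 - 126) = 1/(-126) = -1/126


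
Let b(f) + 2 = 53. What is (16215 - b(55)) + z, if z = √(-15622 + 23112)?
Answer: 16164 + √7490 ≈ 16251.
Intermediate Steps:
b(f) = 51 (b(f) = -2 + 53 = 51)
z = √7490 ≈ 86.545
(16215 - b(55)) + z = (16215 - 1*51) + √7490 = (16215 - 51) + √7490 = 16164 + √7490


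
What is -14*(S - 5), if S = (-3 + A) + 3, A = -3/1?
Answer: 112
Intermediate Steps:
A = -3 (A = -3*1 = -3)
S = -3 (S = (-3 - 3) + 3 = -6 + 3 = -3)
-14*(S - 5) = -14*(-3 - 5) = -14*(-8) = 112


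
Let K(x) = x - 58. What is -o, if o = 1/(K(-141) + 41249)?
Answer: -1/41050 ≈ -2.4361e-5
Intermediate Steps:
K(x) = -58 + x
o = 1/41050 (o = 1/((-58 - 141) + 41249) = 1/(-199 + 41249) = 1/41050 ≈ 2.4361e-5)
-o = -1*1/41050 = -1/41050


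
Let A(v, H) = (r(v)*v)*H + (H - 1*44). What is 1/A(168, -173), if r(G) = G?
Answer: -1/4882969 ≈ -2.0479e-7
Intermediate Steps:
A(v, H) = -44 + H + H*v² (A(v, H) = (v*v)*H + (H - 1*44) = v²*H + (H - 44) = H*v² + (-44 + H) = -44 + H + H*v²)
1/A(168, -173) = 1/(-44 - 173 - 173*168²) = 1/(-44 - 173 - 173*28224) = 1/(-44 - 173 - 4882752) = 1/(-4882969) = -1/4882969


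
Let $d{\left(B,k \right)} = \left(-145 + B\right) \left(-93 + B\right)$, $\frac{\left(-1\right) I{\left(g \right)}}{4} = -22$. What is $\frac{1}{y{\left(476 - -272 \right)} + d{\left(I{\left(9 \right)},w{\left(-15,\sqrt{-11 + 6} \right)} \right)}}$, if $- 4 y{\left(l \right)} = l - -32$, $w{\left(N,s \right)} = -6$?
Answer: $\frac{1}{90} \approx 0.011111$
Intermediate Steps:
$I{\left(g \right)} = 88$ ($I{\left(g \right)} = \left(-4\right) \left(-22\right) = 88$)
$y{\left(l \right)} = -8 - \frac{l}{4}$ ($y{\left(l \right)} = - \frac{l - -32}{4} = - \frac{l + 32}{4} = - \frac{32 + l}{4} = -8 - \frac{l}{4}$)
$\frac{1}{y{\left(476 - -272 \right)} + d{\left(I{\left(9 \right)},w{\left(-15,\sqrt{-11 + 6} \right)} \right)}} = \frac{1}{\left(-8 - \frac{476 - -272}{4}\right) + \left(13485 + 88^{2} - 20944\right)} = \frac{1}{\left(-8 - \frac{476 + 272}{4}\right) + \left(13485 + 7744 - 20944\right)} = \frac{1}{\left(-8 - 187\right) + 285} = \frac{1}{-195 + 285} = \frac{1}{90}$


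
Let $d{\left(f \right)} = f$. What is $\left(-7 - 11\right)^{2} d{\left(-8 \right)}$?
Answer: $-2592$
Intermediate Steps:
$\left(-7 - 11\right)^{2} d{\left(-8 \right)} = \left(-7 - 11\right)^{2} \left(-8\right) = \left(-18\right)^{2} \left(-8\right) = 324 \left(-8\right) = -2592$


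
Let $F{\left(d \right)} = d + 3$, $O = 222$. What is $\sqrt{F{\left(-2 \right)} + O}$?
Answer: $\sqrt{223} \approx 14.933$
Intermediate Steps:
$F{\left(d \right)} = 3 + d$
$\sqrt{F{\left(-2 \right)} + O} = \sqrt{\left(3 - 2\right) + 222} = \sqrt{1 + 222} = \sqrt{223}$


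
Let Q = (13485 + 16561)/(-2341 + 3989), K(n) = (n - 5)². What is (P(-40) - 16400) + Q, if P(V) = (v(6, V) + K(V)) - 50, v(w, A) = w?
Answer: -11866233/824 ≈ -14401.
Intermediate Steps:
K(n) = (-5 + n)²
Q = 15023/824 (Q = 30046/1648 = 30046*(1/1648) = 15023/824 ≈ 18.232)
P(V) = -44 + (-5 + V)² (P(V) = (6 + (-5 + V)²) - 50 = -44 + (-5 + V)²)
(P(-40) - 16400) + Q = ((-44 + (-5 - 40)²) - 16400) + 15023/824 = ((-44 + (-45)²) - 16400) + 15023/824 = ((-44 + 2025) - 16400) + 15023/824 = (1981 - 16400) + 15023/824 = -14419 + 15023/824 = -11866233/824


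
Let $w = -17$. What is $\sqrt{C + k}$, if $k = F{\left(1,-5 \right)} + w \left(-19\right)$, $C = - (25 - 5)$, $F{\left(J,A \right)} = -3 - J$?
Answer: $\sqrt{299} \approx 17.292$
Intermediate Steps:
$C = -20$ ($C = \left(-1\right) 20 = -20$)
$k = 319$ ($k = \left(-3 - 1\right) - -323 = \left(-3 - 1\right) + 323 = -4 + 323 = 319$)
$\sqrt{C + k} = \sqrt{-20 + 319} = \sqrt{299}$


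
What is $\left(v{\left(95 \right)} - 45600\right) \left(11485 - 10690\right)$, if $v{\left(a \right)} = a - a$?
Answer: $-36252000$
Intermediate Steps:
$v{\left(a \right)} = 0$
$\left(v{\left(95 \right)} - 45600\right) \left(11485 - 10690\right) = \left(0 - 45600\right) \left(11485 - 10690\right) = \left(-45600\right) 795 = -36252000$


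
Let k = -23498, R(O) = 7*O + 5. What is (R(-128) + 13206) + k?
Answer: -11183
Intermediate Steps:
R(O) = 5 + 7*O
(R(-128) + 13206) + k = ((5 + 7*(-128)) + 13206) - 23498 = ((5 - 896) + 13206) - 23498 = (-891 + 13206) - 23498 = 12315 - 23498 = -11183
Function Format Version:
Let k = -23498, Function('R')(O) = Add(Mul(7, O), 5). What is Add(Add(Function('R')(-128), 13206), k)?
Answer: -11183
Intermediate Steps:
Function('R')(O) = Add(5, Mul(7, O))
Add(Add(Function('R')(-128), 13206), k) = Add(Add(Add(5, Mul(7, -128)), 13206), -23498) = Add(Add(Add(5, -896), 13206), -23498) = Add(Add(-891, 13206), -23498) = Add(12315, -23498) = -11183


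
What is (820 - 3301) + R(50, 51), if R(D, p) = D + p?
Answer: -2380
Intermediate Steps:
(820 - 3301) + R(50, 51) = (820 - 3301) + (50 + 51) = -2481 + 101 = -2380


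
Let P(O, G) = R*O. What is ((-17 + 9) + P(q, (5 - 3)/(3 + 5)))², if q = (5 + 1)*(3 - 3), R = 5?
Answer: 64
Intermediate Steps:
q = 0 (q = 6*0 = 0)
P(O, G) = 5*O
((-17 + 9) + P(q, (5 - 3)/(3 + 5)))² = ((-17 + 9) + 5*0)² = (-8 + 0)² = (-8)² = 64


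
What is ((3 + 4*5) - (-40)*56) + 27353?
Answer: 29616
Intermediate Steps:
((3 + 4*5) - (-40)*56) + 27353 = ((3 + 20) - 40*(-56)) + 27353 = (23 + 2240) + 27353 = 2263 + 27353 = 29616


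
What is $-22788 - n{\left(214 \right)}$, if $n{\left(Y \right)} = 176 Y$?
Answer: $-60452$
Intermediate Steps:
$-22788 - n{\left(214 \right)} = -22788 - 176 \cdot 214 = -22788 - 37664 = -60452$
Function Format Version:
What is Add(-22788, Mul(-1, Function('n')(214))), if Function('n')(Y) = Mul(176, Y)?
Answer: -60452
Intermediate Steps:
Add(-22788, Mul(-1, Function('n')(214))) = Add(-22788, Mul(-1, Mul(176, 214))) = Add(-22788, Mul(-1, 37664)) = Add(-22788, -37664) = -60452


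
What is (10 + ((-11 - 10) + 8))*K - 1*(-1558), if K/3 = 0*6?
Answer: 1558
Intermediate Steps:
K = 0 (K = 3*(0*6) = 3*0 = 0)
(10 + ((-11 - 10) + 8))*K - 1*(-1558) = (10 + ((-11 - 10) + 8))*0 - 1*(-1558) = (10 + (-21 + 8))*0 + 1558 = (10 - 13)*0 + 1558 = -3*0 + 1558 = 0 + 1558 = 1558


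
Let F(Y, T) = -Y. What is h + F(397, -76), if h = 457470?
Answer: 457073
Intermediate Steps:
h + F(397, -76) = 457470 - 1*397 = 457470 - 397 = 457073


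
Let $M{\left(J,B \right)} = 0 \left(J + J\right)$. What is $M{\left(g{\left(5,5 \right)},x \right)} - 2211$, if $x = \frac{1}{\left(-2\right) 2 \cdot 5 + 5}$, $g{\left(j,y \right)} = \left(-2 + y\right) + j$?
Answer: $-2211$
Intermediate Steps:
$g{\left(j,y \right)} = -2 + j + y$
$x = - \frac{1}{15}$ ($x = \frac{1}{\left(-4\right) 5 + 5} = \frac{1}{-20 + 5} = \frac{1}{-15} = - \frac{1}{15} \approx -0.066667$)
$M{\left(J,B \right)} = 0$ ($M{\left(J,B \right)} = 0 \cdot 2 J = 0$)
$M{\left(g{\left(5,5 \right)},x \right)} - 2211 = 0 - 2211 = -2211$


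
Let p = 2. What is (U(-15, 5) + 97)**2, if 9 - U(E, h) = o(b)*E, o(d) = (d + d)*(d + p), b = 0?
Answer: 11236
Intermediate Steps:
o(d) = 2*d*(2 + d) (o(d) = (d + d)*(d + 2) = (2*d)*(2 + d) = 2*d*(2 + d))
U(E, h) = 9 (U(E, h) = 9 - 2*0*(2 + 0)*E = 9 - 2*0*2*E = 9 - 0*E = 9 - 1*0 = 9 + 0 = 9)
(U(-15, 5) + 97)**2 = (9 + 97)**2 = 106**2 = 11236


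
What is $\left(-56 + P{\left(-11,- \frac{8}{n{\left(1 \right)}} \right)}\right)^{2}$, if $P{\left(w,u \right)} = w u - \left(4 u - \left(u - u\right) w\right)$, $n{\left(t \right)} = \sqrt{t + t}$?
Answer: $10336 - 6720 \sqrt{2} \approx 832.48$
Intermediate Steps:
$n{\left(t \right)} = \sqrt{2} \sqrt{t}$ ($n{\left(t \right)} = \sqrt{2 t} = \sqrt{2} \sqrt{t}$)
$P{\left(w,u \right)} = - 4 u + u w$ ($P{\left(w,u \right)} = u w + \left(0 w - 4 u\right) = u w + \left(0 - 4 u\right) = u w - 4 u = - 4 u + u w$)
$\left(-56 + P{\left(-11,- \frac{8}{n{\left(1 \right)}} \right)}\right)^{2} = \left(-56 + - \frac{8}{\sqrt{2} \sqrt{1}} \left(-4 - 11\right)\right)^{2} = \left(-56 + - \frac{8}{\sqrt{2} \cdot 1} \left(-15\right)\right)^{2} = \left(-56 + - \frac{8}{\sqrt{2}} \left(-15\right)\right)^{2} = \left(-56 + - 8 \frac{\sqrt{2}}{2} \left(-15\right)\right)^{2} = \left(-56 + - 4 \sqrt{2} \left(-15\right)\right)^{2} = \left(-56 + 60 \sqrt{2}\right)^{2}$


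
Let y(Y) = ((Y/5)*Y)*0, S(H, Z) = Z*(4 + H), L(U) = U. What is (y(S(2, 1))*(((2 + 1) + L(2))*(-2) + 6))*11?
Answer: 0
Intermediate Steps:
y(Y) = 0 (y(Y) = ((Y*(1/5))*Y)*0 = ((Y/5)*Y)*0 = (Y**2/5)*0 = 0)
(y(S(2, 1))*(((2 + 1) + L(2))*(-2) + 6))*11 = (0*(((2 + 1) + 2)*(-2) + 6))*11 = (0*((3 + 2)*(-2) + 6))*11 = (0*(5*(-2) + 6))*11 = (0*(-10 + 6))*11 = (0*(-4))*11 = 0*11 = 0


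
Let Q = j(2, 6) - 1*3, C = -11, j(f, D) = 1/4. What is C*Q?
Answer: 121/4 ≈ 30.250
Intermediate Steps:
j(f, D) = ¼
Q = -11/4 (Q = ¼ - 1*3 = ¼ - 3 = -11/4 ≈ -2.7500)
C*Q = -11*(-11/4) = 121/4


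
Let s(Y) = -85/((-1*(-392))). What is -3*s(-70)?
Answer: 255/392 ≈ 0.65051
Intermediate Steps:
s(Y) = -85/392
-3*s(-70) = -3*(-85/392) = 255/392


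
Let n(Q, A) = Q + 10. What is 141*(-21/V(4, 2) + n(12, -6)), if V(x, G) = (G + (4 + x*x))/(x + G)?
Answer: 25239/11 ≈ 2294.5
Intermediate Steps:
n(Q, A) = 10 + Q
V(x, G) = (4 + G + x²)/(G + x) (V(x, G) = (G + (4 + x²))/(G + x) = (4 + G + x²)/(G + x))
141*(-21/V(4, 2) + n(12, -6)) = 141*(-21*(2 + 4)/(4 + 2 + 4²) + (10 + 12)) = 141*(-21*6/(4 + 2 + 16) + 22) = 141*(-21/((⅙)*22) + 22) = 141*(-21/11/3 + 22) = 141*(-21*3/11 + 22) = 141*(-63/11 + 22) = 141*(179/11) = 25239/11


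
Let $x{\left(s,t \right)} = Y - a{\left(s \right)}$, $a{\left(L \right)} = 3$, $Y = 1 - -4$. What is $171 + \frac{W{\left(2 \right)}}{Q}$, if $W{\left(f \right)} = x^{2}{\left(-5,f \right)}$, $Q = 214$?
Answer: $\frac{18299}{107} \approx 171.02$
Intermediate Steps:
$Y = 5$ ($Y = 1 + 4 = 5$)
$x{\left(s,t \right)} = 2$ ($x{\left(s,t \right)} = 5 - 3 = 2$)
$W{\left(f \right)} = 4$ ($W{\left(f \right)} = 2^{2} = 4$)
$171 + \frac{W{\left(2 \right)}}{Q} = 171 + \frac{4}{214} = 171 + 4 \cdot \frac{1}{214} = 171 + \frac{2}{107} = \frac{18299}{107}$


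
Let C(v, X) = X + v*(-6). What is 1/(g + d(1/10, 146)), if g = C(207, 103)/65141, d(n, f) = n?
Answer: 651410/53751 ≈ 12.119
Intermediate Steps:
C(v, X) = X - 6*v
g = -1139/65141 (g = (103 - 6*207)/65141 = (103 - 1242)*(1/65141) = -1139*1/65141 = -1139/65141 ≈ -0.017485)
1/(g + d(1/10, 146)) = 1/(-1139/65141 + 1/10) = 1/(-1139/65141 + ⅒) = 1/(53751/651410) = 651410/53751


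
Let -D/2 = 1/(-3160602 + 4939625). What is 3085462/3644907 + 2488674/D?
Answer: -8068745725839033695/3644907 ≈ -2.2137e+12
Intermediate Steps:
D = -2/1779023 (D = -2/(-3160602 + 4939625) = -2/1779023 ≈ -1.1242e-6)
3085462/3644907 + 2488674/D = 3085462/3644907 + 2488674/(-2/1779023) = 3085462*(1/3644907) + 2488674*(-1779023/2) = 3085462/3644907 - 2213704142751 = -8068745725839033695/3644907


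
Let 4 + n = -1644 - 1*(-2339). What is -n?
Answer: -691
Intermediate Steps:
n = 691 (n = -4 + (-1644 - 1*(-2339)) = -4 + (-1644 + 2339) = -4 + 695 = 691)
-n = -1*691 = -691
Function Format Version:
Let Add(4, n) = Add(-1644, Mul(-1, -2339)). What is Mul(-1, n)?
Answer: -691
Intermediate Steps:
n = 691 (n = Add(-4, Add(-1644, Mul(-1, -2339))) = Add(-4, Add(-1644, 2339)) = Add(-4, 695) = 691)
Mul(-1, n) = Mul(-1, 691) = -691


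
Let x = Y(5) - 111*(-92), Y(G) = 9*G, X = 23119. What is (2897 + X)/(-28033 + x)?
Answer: -1626/1111 ≈ -1.4635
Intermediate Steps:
x = 10257 (x = 9*5 - 111*(-92) = 45 + 10212 = 10257)
(2897 + X)/(-28033 + x) = (2897 + 23119)/(-28033 + 10257) = 26016/(-17776) = 26016*(-1/17776) = -1626/1111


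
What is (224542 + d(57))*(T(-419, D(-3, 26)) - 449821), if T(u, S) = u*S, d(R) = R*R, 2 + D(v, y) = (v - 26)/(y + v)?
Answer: -2349540702278/23 ≈ -1.0215e+11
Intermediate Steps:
D(v, y) = -2 + (-26 + v)/(v + y) (D(v, y) = -2 + (v - 26)/(y + v) = -2 + (-26 + v)/(v + y))
d(R) = R²
T(u, S) = S*u
(224542 + d(57))*(T(-419, D(-3, 26)) - 449821) = (224542 + 57²)*(((-26 - 1*(-3) - 2*26)/(-3 + 26))*(-419) - 449821) = (224542 + 3249)*(((-26 + 3 - 52)/23)*(-419) - 449821) = 227791*(((1/23)*(-75))*(-419) - 449821) = 227791*(-75/23*(-419) - 449821) = 227791*(31425/23 - 449821) = 227791*(-10314458/23) = -2349540702278/23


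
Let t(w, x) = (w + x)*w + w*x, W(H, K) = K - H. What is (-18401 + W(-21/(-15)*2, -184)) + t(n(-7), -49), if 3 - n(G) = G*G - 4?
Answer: -63539/5 ≈ -12708.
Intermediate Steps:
n(G) = 7 - G² (n(G) = 3 - (G*G - 4) = 3 - (G² - 4) = 3 - (-4 + G²) = 3 + (4 - G²) = 7 - G²)
t(w, x) = w*x + w*(w + x) (t(w, x) = w*(w + x) + w*x = w*x + w*(w + x))
(-18401 + W(-21/(-15)*2, -184)) + t(n(-7), -49) = (-18401 + (-184 - (-21/(-15))*2)) + (7 - 1*(-7)²)*((7 - 1*(-7)²) + 2*(-49)) = (-18401 + (-184 - (-21*(-1/15))*2)) + (7 - 1*49)*((7 - 1*49) - 98) = (-18401 + (-184 - 7*2/5)) + (7 - 49)*((7 - 49) - 98) = (-18401 + (-184 - 1*14/5)) - 42*(-42 - 98) = (-18401 + (-184 - 14/5)) - 42*(-140) = (-18401 - 934/5) + 5880 = -92939/5 + 5880 = -63539/5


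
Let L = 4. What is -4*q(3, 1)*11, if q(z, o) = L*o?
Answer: -176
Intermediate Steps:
q(z, o) = 4*o
-4*q(3, 1)*11 = -16*11 = -176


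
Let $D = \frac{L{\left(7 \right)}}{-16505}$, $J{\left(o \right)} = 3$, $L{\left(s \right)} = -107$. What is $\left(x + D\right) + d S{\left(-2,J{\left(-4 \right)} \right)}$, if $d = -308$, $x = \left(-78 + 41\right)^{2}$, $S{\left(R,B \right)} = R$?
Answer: $\frac{32762532}{16505} \approx 1985.0$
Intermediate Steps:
$x = 1369$ ($x = \left(-37\right)^{2} = 1369$)
$D = \frac{107}{16505}$ ($D = - \frac{107}{-16505} = \left(-107\right) \left(- \frac{1}{16505}\right) = \frac{107}{16505} \approx 0.0064829$)
$\left(x + D\right) + d S{\left(-2,J{\left(-4 \right)} \right)} = \left(1369 + \frac{107}{16505}\right) - -616 = \frac{22595452}{16505} + 616 = \frac{32762532}{16505}$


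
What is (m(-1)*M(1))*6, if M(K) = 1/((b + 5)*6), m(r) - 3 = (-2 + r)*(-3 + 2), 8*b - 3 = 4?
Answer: 48/47 ≈ 1.0213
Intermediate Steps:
b = 7/8 (b = 3/8 + (⅛)*4 = 3/8 + ½ = 7/8 ≈ 0.87500)
m(r) = 5 - r (m(r) = 3 + (-2 + r)*(-3 + 2) = 3 + (-2 + r)*(-1) = 3 + (2 - r) = 5 - r)
M(K) = 4/141 (M(K) = 1/((7/8 + 5)*6) = 1/((47/8)*6) = 1/(141/4) = 4/141)
(m(-1)*M(1))*6 = ((5 - 1*(-1))*(4/141))*6 = ((5 + 1)*(4/141))*6 = (6*(4/141))*6 = (8/47)*6 = 48/47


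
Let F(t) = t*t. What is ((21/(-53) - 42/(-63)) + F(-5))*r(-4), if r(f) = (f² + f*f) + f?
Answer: 112504/159 ≈ 707.57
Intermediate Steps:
F(t) = t²
r(f) = f + 2*f² (r(f) = (f² + f²) + f = 2*f² + f = f + 2*f²)
((21/(-53) - 42/(-63)) + F(-5))*r(-4) = ((21/(-53) - 42/(-63)) + (-5)²)*(-4*(1 + 2*(-4))) = ((21*(-1/53) - 42*(-1/63)) + 25)*(-4*(1 - 8)) = ((-21/53 + ⅔) + 25)*(-4*(-7)) = (43/159 + 25)*28 = (4018/159)*28 = 112504/159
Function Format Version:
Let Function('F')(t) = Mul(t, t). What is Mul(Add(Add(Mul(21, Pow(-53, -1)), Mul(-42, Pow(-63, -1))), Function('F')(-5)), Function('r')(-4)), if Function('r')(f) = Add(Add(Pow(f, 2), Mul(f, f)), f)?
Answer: Rational(112504, 159) ≈ 707.57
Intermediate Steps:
Function('F')(t) = Pow(t, 2)
Function('r')(f) = Add(f, Mul(2, Pow(f, 2))) (Function('r')(f) = Add(Add(Pow(f, 2), Pow(f, 2)), f) = Add(Mul(2, Pow(f, 2)), f) = Add(f, Mul(2, Pow(f, 2))))
Mul(Add(Add(Mul(21, Pow(-53, -1)), Mul(-42, Pow(-63, -1))), Function('F')(-5)), Function('r')(-4)) = Mul(Add(Add(Mul(21, Pow(-53, -1)), Mul(-42, Pow(-63, -1))), Pow(-5, 2)), Mul(-4, Add(1, Mul(2, -4)))) = Mul(Add(Add(Mul(21, Rational(-1, 53)), Mul(-42, Rational(-1, 63))), 25), Mul(-4, Add(1, -8))) = Mul(Add(Add(Rational(-21, 53), Rational(2, 3)), 25), Mul(-4, -7)) = Mul(Add(Rational(43, 159), 25), 28) = Mul(Rational(4018, 159), 28) = Rational(112504, 159)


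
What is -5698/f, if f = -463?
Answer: 5698/463 ≈ 12.307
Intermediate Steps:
-5698/f = -5698/(-463) = -5698*(-1/463) = 5698/463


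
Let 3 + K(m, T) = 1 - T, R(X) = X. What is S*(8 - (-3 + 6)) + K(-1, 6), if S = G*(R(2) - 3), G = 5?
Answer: -33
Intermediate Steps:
K(m, T) = -2 - T (K(m, T) = -3 + (1 - T) = -2 - T)
S = -5 (S = 5*(2 - 3) = 5*(-1) = -5)
S*(8 - (-3 + 6)) + K(-1, 6) = -5*(8 - (-3 + 6)) + (-2 - 1*6) = -5*(8 - 1*3) + (-2 - 6) = -5*(8 - 3) - 8 = -5*5 - 8 = -25 - 8 = -33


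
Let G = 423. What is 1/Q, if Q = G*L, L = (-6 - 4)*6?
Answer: -1/25380 ≈ -3.9401e-5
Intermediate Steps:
L = -60 (L = -10*6 = -60)
Q = -25380 (Q = 423*(-60) = -25380)
1/Q = 1/(-25380) = -1/25380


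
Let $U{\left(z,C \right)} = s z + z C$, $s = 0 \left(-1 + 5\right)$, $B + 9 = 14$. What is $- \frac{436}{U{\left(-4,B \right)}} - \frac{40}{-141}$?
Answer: $\frac{15569}{705} \approx 22.084$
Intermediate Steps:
$B = 5$ ($B = -9 + 14 = 5$)
$s = 0$ ($s = 0 \cdot 4 = 0$)
$U{\left(z,C \right)} = C z$ ($U{\left(z,C \right)} = 0 z + z C = 0 + C z = C z$)
$- \frac{436}{U{\left(-4,B \right)}} - \frac{40}{-141} = - \frac{436}{5 \left(-4\right)} - \frac{40}{-141} = - \frac{436}{-20} - - \frac{40}{141} = \left(-436\right) \left(- \frac{1}{20}\right) + \frac{40}{141} = \frac{109}{5} + \frac{40}{141} = \frac{15569}{705}$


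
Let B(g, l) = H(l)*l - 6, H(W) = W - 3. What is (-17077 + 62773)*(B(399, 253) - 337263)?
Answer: -12521572224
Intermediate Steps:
H(W) = -3 + W
B(g, l) = -6 + l*(-3 + l) (B(g, l) = (-3 + l)*l - 6 = l*(-3 + l) - 6 = -6 + l*(-3 + l))
(-17077 + 62773)*(B(399, 253) - 337263) = (-17077 + 62773)*((-6 + 253*(-3 + 253)) - 337263) = 45696*((-6 + 253*250) - 337263) = 45696*((-6 + 63250) - 337263) = 45696*(63244 - 337263) = 45696*(-274019) = -12521572224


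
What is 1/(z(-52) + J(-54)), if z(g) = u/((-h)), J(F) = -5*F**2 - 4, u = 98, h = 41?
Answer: -41/598042 ≈ -6.8557e-5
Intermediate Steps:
J(F) = -4 - 5*F**2
z(g) = -98/41 (z(g) = 98/((-1*41)) = 98/(-41) = 98*(-1/41) = -98/41)
1/(z(-52) + J(-54)) = 1/(-98/41 + (-4 - 5*(-54)**2)) = 1/(-98/41 + (-4 - 5*2916)) = 1/(-98/41 + (-4 - 14580)) = 1/(-98/41 - 14584) = 1/(-598042/41) = -41/598042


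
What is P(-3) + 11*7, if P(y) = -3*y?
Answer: 86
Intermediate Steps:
P(-3) + 11*7 = -3*(-3) + 11*7 = 9 + 77 = 86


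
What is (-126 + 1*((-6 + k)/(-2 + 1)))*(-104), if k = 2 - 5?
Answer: 12168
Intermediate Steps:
k = -3
(-126 + 1*((-6 + k)/(-2 + 1)))*(-104) = (-126 + 1*((-6 - 3)/(-2 + 1)))*(-104) = (-126 + 1*(-9/(-1)))*(-104) = (-126 + 1*(-9*(-1)))*(-104) = (-126 + 1*9)*(-104) = (-126 + 9)*(-104) = -117*(-104) = 12168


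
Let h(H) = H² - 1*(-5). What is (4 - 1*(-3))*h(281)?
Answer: 552762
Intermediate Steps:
h(H) = 5 + H² (h(H) = H² + 5 = 5 + H²)
(4 - 1*(-3))*h(281) = (4 - 1*(-3))*(5 + 281²) = (4 + 3)*(5 + 78961) = 7*78966 = 552762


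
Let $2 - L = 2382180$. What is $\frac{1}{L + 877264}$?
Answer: $- \frac{1}{1504914} \approx -6.6449 \cdot 10^{-7}$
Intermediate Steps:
$L = -2382178$ ($L = 2 - 2382180 = -2382178$)
$\frac{1}{L + 877264} = \frac{1}{-2382178 + 877264} = \frac{1}{-1504914} = - \frac{1}{1504914}$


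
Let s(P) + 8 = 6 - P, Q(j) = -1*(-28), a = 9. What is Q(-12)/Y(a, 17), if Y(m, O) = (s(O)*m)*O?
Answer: -28/2907 ≈ -0.0096319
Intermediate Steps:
Q(j) = 28
s(P) = -2 - P (s(P) = -8 + (6 - P) = -2 - P)
Y(m, O) = O*m*(-2 - O) (Y(m, O) = ((-2 - O)*m)*O = (m*(-2 - O))*O = O*m*(-2 - O))
Q(-12)/Y(a, 17) = 28/((-1*17*9*(2 + 17))) = 28/((-1*17*9*19)) = 28/(-2907) = 28*(-1/2907) = -28/2907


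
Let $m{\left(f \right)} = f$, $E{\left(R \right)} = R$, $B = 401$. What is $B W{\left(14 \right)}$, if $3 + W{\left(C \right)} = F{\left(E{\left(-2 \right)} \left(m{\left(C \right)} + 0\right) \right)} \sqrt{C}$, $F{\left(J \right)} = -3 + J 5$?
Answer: $-1203 - 57343 \sqrt{14} \approx -2.1576 \cdot 10^{5}$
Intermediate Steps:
$F{\left(J \right)} = -3 + 5 J$
$W{\left(C \right)} = -3 + \sqrt{C} \left(-3 - 10 C\right)$ ($W{\left(C \right)} = -3 + \left(-3 + 5 \left(- 2 \left(C + 0\right)\right)\right) \sqrt{C} = -3 + \left(-3 + 5 \left(- 2 C\right)\right) \sqrt{C} = -3 + \left(-3 - 10 C\right) \sqrt{C} = -3 + \sqrt{C} \left(-3 - 10 C\right)$)
$B W{\left(14 \right)} = 401 \left(-3 - \sqrt{14} \left(3 + 10 \cdot 14\right)\right) = 401 \left(-3 - \sqrt{14} \left(3 + 140\right)\right) = 401 \left(-3 - \sqrt{14} \cdot 143\right) = 401 \left(-3 - 143 \sqrt{14}\right) = -1203 - 57343 \sqrt{14}$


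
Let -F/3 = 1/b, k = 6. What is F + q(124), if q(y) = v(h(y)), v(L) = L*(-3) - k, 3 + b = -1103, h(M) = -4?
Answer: 6639/1106 ≈ 6.0027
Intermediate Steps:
b = -1106 (b = -3 - 1103 = -1106)
v(L) = -6 - 3*L (v(L) = L*(-3) - 1*6 = -3*L - 6 = -6 - 3*L)
q(y) = 6 (q(y) = -6 - 3*(-4) = -6 + 12 = 6)
F = 3/1106 (F = -3/(-1106) = -3*(-1/1106) = 3/1106 ≈ 0.0027125)
F + q(124) = 3/1106 + 6 = 6639/1106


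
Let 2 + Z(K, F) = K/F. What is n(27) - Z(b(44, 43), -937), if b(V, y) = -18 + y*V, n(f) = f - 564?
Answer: -533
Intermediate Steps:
n(f) = -564 + f
b(V, y) = -18 + V*y
Z(K, F) = -2 + K/F
n(27) - Z(b(44, 43), -937) = (-564 + 27) - (-2 + (-18 + 44*43)/(-937)) = -537 - (-2 + (-18 + 1892)*(-1/937)) = -537 - (-2 + 1874*(-1/937)) = -537 - (-2 - 2) = -537 - 1*(-4) = -537 + 4 = -533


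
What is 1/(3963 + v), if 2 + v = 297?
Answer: 1/4258 ≈ 0.00023485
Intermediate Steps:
v = 295 (v = -2 + 297 = 295)
1/(3963 + v) = 1/(3963 + 295) = 1/4258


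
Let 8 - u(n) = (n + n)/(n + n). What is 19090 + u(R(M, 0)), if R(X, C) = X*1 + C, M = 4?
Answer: 19097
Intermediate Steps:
R(X, C) = C + X (R(X, C) = X + C = C + X)
u(n) = 7 (u(n) = 8 - (n + n)/(n + n) = 8 - 2*n/(2*n) = 8 - 2*n*1/(2*n) = 8 - 1*1 = 8 - 1 = 7)
19090 + u(R(M, 0)) = 19090 + 7 = 19097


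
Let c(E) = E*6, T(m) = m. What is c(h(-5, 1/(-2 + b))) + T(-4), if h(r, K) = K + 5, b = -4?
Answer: 25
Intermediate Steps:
h(r, K) = 5 + K
c(E) = 6*E
c(h(-5, 1/(-2 + b))) + T(-4) = 6*(5 + 1/(-2 - 4)) - 4 = 6*(5 + 1/(-6)) - 4 = 6*(5 - 1/6) - 4 = 6*(29/6) - 4 = 29 - 4 = 25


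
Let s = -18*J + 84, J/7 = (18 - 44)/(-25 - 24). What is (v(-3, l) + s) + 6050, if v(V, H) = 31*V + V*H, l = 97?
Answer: 39782/7 ≈ 5683.1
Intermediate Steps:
J = 26/7 (J = 7*((18 - 44)/(-25 - 24)) = 7*(-26/(-49)) = 7*(-26*(-1/49)) = 7*(26/49) = 26/7 ≈ 3.7143)
v(V, H) = 31*V + H*V
s = 120/7 (s = -18*26/7 + 84 = -468/7 + 84 = 120/7 ≈ 17.143)
(v(-3, l) + s) + 6050 = (-3*(31 + 97) + 120/7) + 6050 = (-3*128 + 120/7) + 6050 = (-384 + 120/7) + 6050 = -2568/7 + 6050 = 39782/7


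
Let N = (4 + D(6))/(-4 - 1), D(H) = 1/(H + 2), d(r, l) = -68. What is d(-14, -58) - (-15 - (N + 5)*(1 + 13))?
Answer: 109/20 ≈ 5.4500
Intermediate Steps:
D(H) = 1/(2 + H)
N = -33/40 (N = (4 + 1/(2 + 6))/(-4 - 1) = (4 + 1/8)/(-5) = (4 + ⅛)*(-⅕) = (33/8)*(-⅕) = -33/40 ≈ -0.82500)
d(-14, -58) - (-15 - (N + 5)*(1 + 13)) = -68 - (-15 - (-33/40 + 5)*(1 + 13)) = -68 - (-15 - 167*14/40) = -68 - (-15 - 1*1169/20) = -68 - (-15 - 1169/20) = -68 - 1*(-1469/20) = -68 + 1469/20 = 109/20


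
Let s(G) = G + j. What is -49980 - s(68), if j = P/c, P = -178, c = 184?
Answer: -4604327/92 ≈ -50047.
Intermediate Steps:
j = -89/92 (j = -178/184 = -178*1/184 = -89/92 ≈ -0.96739)
s(G) = -89/92 + G (s(G) = G - 89/92 = -89/92 + G)
-49980 - s(68) = -49980 - (-89/92 + 68) = -49980 - 1*6167/92 = -49980 - 6167/92 = -4604327/92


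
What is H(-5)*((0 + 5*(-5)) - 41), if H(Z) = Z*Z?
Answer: -1650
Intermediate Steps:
H(Z) = Z**2
H(-5)*((0 + 5*(-5)) - 41) = (-5)**2*((0 + 5*(-5)) - 41) = 25*((0 - 25) - 41) = 25*(-25 - 41) = 25*(-66) = -1650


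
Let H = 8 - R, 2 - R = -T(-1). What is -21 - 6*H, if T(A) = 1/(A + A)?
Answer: -60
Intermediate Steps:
T(A) = 1/(2*A)
R = 3/2 (R = 2 - (-1)*(½)/(-1) = 2 - (-1)*(½)*(-1) = 2 - (-1)*(-1)/2 = 2 - 1*½ = 2 - ½ = 3/2 ≈ 1.5000)
H = 13/2 (H = 8 - 1*3/2 = 8 - 3/2 = 13/2 ≈ 6.5000)
-21 - 6*H = -21 - 6*13/2 = -21 - 39 = -60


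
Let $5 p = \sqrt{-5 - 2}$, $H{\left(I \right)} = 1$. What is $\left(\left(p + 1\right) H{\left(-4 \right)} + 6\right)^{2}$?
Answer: $\frac{\left(35 + i \sqrt{7}\right)^{2}}{25} \approx 48.72 + 7.4081 i$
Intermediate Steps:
$p = \frac{i \sqrt{7}}{5}$ ($p = \frac{\sqrt{-5 - 2}}{5} = \frac{\sqrt{-7}}{5} = \frac{i \sqrt{7}}{5} \approx 0.52915 i$)
$\left(\left(p + 1\right) H{\left(-4 \right)} + 6\right)^{2} = \left(\left(\frac{i \sqrt{7}}{5} + 1\right) 1 + 6\right)^{2} = \left(\left(1 + \frac{i \sqrt{7}}{5}\right) 1 + 6\right)^{2} = \left(\left(1 + \frac{i \sqrt{7}}{5}\right) + 6\right)^{2} = \left(7 + \frac{i \sqrt{7}}{5}\right)^{2}$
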